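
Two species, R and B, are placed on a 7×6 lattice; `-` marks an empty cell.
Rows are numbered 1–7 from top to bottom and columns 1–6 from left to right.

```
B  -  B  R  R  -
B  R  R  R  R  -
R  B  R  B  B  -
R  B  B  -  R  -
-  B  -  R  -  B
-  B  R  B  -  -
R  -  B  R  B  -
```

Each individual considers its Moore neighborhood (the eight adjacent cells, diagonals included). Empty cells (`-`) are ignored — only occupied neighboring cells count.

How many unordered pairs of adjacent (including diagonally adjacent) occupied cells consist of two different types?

36

Scan each occupied cell's neighbors to the right and below (and the two forward diagonals) so each pair is counted once.
From row 1: 5 unlike of 12 pairs (running 5/12).
From row 2: 9 unlike of 17 pairs (running 14/29).
From row 3: 9 unlike of 14 pairs (running 23/43).
From row 4: 4 unlike of 8 pairs (running 27/51).
From row 5: 2 unlike of 4 pairs (running 29/55).
From row 6: 5 unlike of 9 pairs (running 34/64).
From row 7: 2 unlike of 2 pairs (running 36/66).
Total adjacent occupied pairs: 66; unlike-type pairs: 36.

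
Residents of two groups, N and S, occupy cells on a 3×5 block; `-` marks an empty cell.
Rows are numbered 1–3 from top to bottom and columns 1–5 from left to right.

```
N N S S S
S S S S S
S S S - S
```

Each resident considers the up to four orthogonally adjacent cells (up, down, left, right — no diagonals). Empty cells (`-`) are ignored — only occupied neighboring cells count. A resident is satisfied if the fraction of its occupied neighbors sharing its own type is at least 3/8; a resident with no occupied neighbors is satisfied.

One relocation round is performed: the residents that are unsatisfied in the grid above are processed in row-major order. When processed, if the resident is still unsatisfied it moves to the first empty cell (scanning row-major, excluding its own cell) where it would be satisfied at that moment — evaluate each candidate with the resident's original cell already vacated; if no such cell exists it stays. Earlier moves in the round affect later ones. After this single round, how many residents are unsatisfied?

Initially unsatisfied (in order): (1,2).
  (1,2): no empty cell satisfies it; stays.
Resulting grid:
N N S S S
S S S S S
S S S - S
Unsatisfied now: (1,2).

1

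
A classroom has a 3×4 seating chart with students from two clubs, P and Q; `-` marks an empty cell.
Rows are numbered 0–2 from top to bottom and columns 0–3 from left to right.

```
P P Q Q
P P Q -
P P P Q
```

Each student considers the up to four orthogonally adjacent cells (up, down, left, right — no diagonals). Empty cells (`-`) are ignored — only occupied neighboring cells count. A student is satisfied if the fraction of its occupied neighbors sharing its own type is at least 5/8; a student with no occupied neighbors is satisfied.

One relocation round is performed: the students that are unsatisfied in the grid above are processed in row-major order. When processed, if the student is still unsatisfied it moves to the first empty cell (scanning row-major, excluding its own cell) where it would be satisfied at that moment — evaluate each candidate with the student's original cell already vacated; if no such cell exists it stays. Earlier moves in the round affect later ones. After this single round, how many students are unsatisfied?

Initially unsatisfied (in order): (1,2), (2,2), (2,3).
  (1,2) → (1,3).
  (2,2): no empty cell satisfies it; stays.
  (2,3): no empty cell satisfies it; stays.
Resulting grid:
P P Q Q
P P - Q
P P P Q
Unsatisfied now: (0,2), (2,2), (2,3).

3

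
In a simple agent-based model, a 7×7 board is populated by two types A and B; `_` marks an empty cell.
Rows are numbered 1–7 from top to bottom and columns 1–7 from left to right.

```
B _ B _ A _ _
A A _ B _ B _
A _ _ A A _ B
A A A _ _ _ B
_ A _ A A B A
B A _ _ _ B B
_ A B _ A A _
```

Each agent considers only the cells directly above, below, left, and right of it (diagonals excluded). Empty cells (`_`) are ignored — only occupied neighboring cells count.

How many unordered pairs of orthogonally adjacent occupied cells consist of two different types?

9

Scan each occupied cell's neighbors to the right and below so each pair is counted once.
From row 1: 1 unlike of 1 pairs (running 1/1).
From row 2: 1 unlike of 3 pairs (running 2/4).
From row 3: 0 unlike of 3 pairs (running 2/7).
From row 4: 1 unlike of 4 pairs (running 3/11).
From row 5: 3 unlike of 6 pairs (running 6/17).
From row 6: 2 unlike of 4 pairs (running 8/21).
From row 7: 1 unlike of 2 pairs (running 9/23).
Total adjacent occupied pairs: 23; unlike-type pairs: 9.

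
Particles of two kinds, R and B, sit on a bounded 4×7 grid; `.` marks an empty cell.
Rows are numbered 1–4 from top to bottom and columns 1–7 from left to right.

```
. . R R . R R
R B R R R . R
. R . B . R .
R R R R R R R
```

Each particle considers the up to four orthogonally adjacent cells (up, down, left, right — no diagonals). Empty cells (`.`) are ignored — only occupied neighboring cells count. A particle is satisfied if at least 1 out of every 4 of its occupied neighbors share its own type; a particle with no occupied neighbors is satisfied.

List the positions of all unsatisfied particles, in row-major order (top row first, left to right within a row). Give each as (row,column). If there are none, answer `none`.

(2,1), (2,2), (3,4)

Row 1: (1,3)R 2/2 satisfied · (1,4)R 2/2 satisfied · (1,6)R 1/1 satisfied · (1,7)R 2/2 satisfied
Row 2: (2,1)R 0/1 not · (2,2)B 0/3 not · (2,3)R 2/3 satisfied · (2,4)R 3/4 satisfied · (2,5)R 1/1 satisfied · (2,7)R 1/1 satisfied
Row 3: (3,2)R 1/2 satisfied · (3,4)B 0/2 not · (3,6)R 1/1 satisfied
Row 4: (4,1)R 1/1 satisfied · (4,2)R 3/3 satisfied · (4,3)R 2/2 satisfied · (4,4)R 2/3 satisfied · (4,5)R 2/2 satisfied · (4,6)R 3/3 satisfied · (4,7)R 1/1 satisfied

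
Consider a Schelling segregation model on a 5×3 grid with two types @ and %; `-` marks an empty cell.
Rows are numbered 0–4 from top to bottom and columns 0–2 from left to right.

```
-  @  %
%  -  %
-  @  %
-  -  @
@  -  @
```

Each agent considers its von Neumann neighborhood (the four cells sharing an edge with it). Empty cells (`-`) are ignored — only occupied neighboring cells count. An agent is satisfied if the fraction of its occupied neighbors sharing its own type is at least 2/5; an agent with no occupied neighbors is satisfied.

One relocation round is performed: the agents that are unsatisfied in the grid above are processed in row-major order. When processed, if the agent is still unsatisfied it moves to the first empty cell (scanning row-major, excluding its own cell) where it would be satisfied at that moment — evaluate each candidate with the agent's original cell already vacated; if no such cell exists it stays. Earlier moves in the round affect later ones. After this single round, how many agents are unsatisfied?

Initially unsatisfied (in order): (0,1), (2,1), (2,2).
  (0,1) → (2,0).
  (2,1): now satisfied by earlier moves; stays.
  (2,2) → (0,0).
Resulting grid:
% - %
% - %
@ @ -
- - @
@ - @
All satisfied now.

0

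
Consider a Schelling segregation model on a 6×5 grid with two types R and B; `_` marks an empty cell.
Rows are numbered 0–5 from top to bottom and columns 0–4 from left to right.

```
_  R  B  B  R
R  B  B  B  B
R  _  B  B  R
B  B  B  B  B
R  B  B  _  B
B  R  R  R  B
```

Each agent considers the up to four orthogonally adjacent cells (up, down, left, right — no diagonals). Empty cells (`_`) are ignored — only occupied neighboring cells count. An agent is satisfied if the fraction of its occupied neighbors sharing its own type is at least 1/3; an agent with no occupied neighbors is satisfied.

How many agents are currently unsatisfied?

5

(0,1)R 0/2 not
(0,2)B 2/3 satisfied
(0,3)B 2/3 satisfied
(0,4)R 0/2 not
(1,0)R 1/2 satisfied
(1,1)B 1/3 satisfied
(1,2)B 4/4 satisfied
(1,3)B 4/4 satisfied
(1,4)B 1/3 satisfied
(2,0)R 1/2 satisfied
(2,2)B 3/3 satisfied
(2,3)B 3/4 satisfied
(2,4)R 0/3 not
(3,0)B 1/3 satisfied
(3,1)B 3/3 satisfied
(3,2)B 4/4 satisfied
(3,3)B 3/3 satisfied
(3,4)B 2/3 satisfied
(4,0)R 0/3 not
(4,1)B 2/4 satisfied
(4,2)B 2/3 satisfied
(4,4)B 2/2 satisfied
(5,0)B 0/2 not
(5,1)R 1/3 satisfied
(5,2)R 2/3 satisfied
(5,3)R 1/2 satisfied
(5,4)B 1/2 satisfied
Unsatisfied: (0,1), (0,4), (2,4), (4,0), (5,0) — 5 in total.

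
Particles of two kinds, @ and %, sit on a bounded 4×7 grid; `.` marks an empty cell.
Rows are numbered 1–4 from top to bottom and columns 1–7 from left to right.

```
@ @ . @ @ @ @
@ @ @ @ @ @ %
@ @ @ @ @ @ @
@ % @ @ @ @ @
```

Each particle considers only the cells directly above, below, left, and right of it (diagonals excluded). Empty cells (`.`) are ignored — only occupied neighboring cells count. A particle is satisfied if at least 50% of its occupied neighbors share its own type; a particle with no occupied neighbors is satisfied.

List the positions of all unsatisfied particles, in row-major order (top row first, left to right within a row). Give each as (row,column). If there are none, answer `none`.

(2,7), (4,2)

Row 1: (1,1)@ 2/2 ok · (1,2)@ 2/2 ok · (1,4)@ 2/2 ok · (1,5)@ 3/3 ok · (1,6)@ 3/3 ok · (1,7)@ 1/2 ok
Row 2: (2,1)@ 3/3 ok · (2,2)@ 4/4 ok · (2,3)@ 3/3 ok · (2,4)@ 4/4 ok · (2,5)@ 4/4 ok · (2,6)@ 3/4 ok · (2,7)% 0/3 unhappy
Row 3: (3,1)@ 3/3 ok · (3,2)@ 3/4 ok · (3,3)@ 4/4 ok · (3,4)@ 4/4 ok · (3,5)@ 4/4 ok · (3,6)@ 4/4 ok · (3,7)@ 2/3 ok
Row 4: (4,1)@ 1/2 ok · (4,2)% 0/3 unhappy · (4,3)@ 2/3 ok · (4,4)@ 3/3 ok · (4,5)@ 3/3 ok · (4,6)@ 3/3 ok · (4,7)@ 2/2 ok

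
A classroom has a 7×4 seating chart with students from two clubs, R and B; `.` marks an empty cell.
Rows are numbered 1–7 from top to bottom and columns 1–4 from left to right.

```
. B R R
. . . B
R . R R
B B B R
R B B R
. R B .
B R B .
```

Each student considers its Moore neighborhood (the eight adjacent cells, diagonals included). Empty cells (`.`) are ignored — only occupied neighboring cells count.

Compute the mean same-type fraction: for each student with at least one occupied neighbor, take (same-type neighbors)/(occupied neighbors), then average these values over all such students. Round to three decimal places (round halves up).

0.349

(1,2)B 0/1
(1,3)R 1/3
(1,4)R 1/2
(2,4)B 0/4
(3,1)R 0/2
(3,3)R 2/5
(3,4)R 2/4
(4,1)B 2/4
(4,2)B 4/7
(4,3)B 3/7
(4,4)R 3/5
(5,1)R 1/4
(5,2)B 5/7
(5,3)B 4/7
(5,4)R 1/4
(6,2)R 2/7
(6,3)B 3/6
(7,1)B 0/2
(7,2)R 1/4
(7,3)B 1/3
Sum over 20 students: 0/1 + 1/3 + 1/2 + 0/4 + 0/2 + 2/5 + 2/4 + 2/4 + 4/7 + 3/7 + 3/5 + 1/4 + 5/7 + 4/7 + 1/4 + 2/7 + 3/6 + 0/2 + 1/4 + 1/3 = 587/84; mean = 587/84 ÷ 20 = 587/1680 = 0.349404… → 0.349.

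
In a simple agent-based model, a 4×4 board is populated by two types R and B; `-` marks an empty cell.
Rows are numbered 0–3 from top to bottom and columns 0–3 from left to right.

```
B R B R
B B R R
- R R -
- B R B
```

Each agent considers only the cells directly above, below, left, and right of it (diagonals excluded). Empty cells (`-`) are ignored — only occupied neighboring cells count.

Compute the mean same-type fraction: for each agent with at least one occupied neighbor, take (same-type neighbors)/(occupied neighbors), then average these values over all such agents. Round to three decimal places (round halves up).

0.417

(0,0)B 1/2
(0,1)R 0/3
(0,2)B 0/3
(0,3)R 1/2
(1,0)B 2/2
(1,1)B 1/4
(1,2)R 2/4
(1,3)R 2/2
(2,1)R 1/3
(2,2)R 3/3
(3,1)B 0/2
(3,2)R 1/3
(3,3)B 0/1
Sum over 13 agents: 1/2 + 0/3 + 0/3 + 1/2 + 2/2 + 1/4 + 2/4 + 2/2 + 1/3 + 3/3 + 0/2 + 1/3 + 0/1 = 65/12; mean = 65/12 ÷ 13 = 5/12 = 0.416666… → 0.417.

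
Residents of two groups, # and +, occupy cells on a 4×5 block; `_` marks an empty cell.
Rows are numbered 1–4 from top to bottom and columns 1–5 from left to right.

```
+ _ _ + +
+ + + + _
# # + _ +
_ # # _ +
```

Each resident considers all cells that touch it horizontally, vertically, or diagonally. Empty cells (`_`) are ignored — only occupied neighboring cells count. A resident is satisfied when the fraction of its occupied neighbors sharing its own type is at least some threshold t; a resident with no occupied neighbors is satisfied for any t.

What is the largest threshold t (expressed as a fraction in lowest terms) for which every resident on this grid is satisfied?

3/7

(1,1)+ 2/2
(1,4)+ 3/3
(1,5)+ 2/2
(2,1)+ 2/4
(2,2)+ 4/6
(2,3)+ 4/5
(2,4)+ 5/5
(3,1)# 2/4
(3,2)# 3/7
(3,3)+ 3/6
(3,5)+ 2/2
(4,2)# 3/4
(4,3)# 2/3
(4,5)+ 1/1
The smallest same-type fraction is 3/7 at (3,2), which reduces to 3/7. Any threshold above that leaves this resident unsatisfied.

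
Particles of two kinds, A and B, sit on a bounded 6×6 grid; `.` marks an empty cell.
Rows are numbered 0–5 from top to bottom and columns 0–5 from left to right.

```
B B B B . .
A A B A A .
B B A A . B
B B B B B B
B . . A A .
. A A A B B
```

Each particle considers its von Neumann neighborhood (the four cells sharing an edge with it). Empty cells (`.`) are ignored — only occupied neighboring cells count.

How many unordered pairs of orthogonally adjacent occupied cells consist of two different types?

Scan each occupied cell's neighbors to the right and below so each pair is counted once.
Row 0: B(0,0)–B(0,1)= B(0,0)–A(1,0)≠ B(0,1)–B(0,2)= B(0,1)–A(1,1)≠ B(0,2)–B(0,3)= B(0,2)–B(1,2)= B(0,3)–A(1,3)≠  → 3/7 unlike.
Row 1: A(1,0)–A(1,1)= A(1,0)–B(2,0)≠ A(1,1)–B(1,2)≠ A(1,1)–B(2,1)≠ B(1,2)–A(1,3)≠ B(1,2)–A(2,2)≠ A(1,3)–A(1,4)= A(1,3)–A(2,3)=  → 5/8 unlike.
Row 2: B(2,0)–B(2,1)= B(2,0)–B(3,0)= B(2,1)–A(2,2)≠ B(2,1)–B(3,1)= A(2,2)–A(2,3)= A(2,2)–B(3,2)≠ A(2,3)–B(3,3)≠ B(2,5)–B(3,5)=  → 3/8 unlike.
Row 3: B(3,0)–B(3,1)= B(3,0)–B(4,0)= B(3,1)–B(3,2)= B(3,2)–B(3,3)= B(3,3)–B(3,4)= B(3,3)–A(4,3)≠ B(3,4)–B(3,5)= B(3,4)–A(4,4)≠  → 2/8 unlike.
Row 4: A(4,3)–A(4,4)= A(4,3)–A(5,3)= A(4,4)–B(5,4)≠  → 1/3 unlike.
Row 5: A(5,1)–A(5,2)= A(5,2)–A(5,3)= A(5,3)–B(5,4)≠ B(5,4)–B(5,5)=  → 1/4 unlike.
Total adjacent occupied pairs: 38; unlike-type pairs: 15.

15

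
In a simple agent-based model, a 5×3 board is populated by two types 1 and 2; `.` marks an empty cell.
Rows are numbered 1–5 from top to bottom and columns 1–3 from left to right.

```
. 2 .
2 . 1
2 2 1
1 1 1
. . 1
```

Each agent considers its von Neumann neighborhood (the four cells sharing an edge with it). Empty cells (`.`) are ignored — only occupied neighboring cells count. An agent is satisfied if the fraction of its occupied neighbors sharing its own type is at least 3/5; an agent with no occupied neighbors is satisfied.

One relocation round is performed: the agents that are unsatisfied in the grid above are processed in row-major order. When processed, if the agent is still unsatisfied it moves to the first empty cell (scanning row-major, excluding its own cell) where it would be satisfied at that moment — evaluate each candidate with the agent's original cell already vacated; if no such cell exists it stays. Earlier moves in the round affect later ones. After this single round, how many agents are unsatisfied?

Initially unsatisfied (in order): (3,2), (4,1).
  (3,2) → (1,1).
  (4,1) → (3,2).
Resulting grid:
2 2 .
2 . 1
2 1 1
. 1 1
. . 1
Unsatisfied now: (3,1).

1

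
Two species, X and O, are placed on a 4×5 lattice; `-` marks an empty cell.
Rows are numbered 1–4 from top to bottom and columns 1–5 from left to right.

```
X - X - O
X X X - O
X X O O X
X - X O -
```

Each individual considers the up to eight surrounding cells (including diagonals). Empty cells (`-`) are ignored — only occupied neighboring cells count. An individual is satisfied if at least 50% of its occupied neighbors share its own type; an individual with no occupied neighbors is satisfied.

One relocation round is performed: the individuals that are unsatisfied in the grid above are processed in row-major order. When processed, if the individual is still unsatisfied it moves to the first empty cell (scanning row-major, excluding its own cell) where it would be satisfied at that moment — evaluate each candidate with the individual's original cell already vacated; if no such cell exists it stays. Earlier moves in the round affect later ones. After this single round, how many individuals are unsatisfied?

0

Initially unsatisfied (in order): (3,3), (3,5), (4,3).
  (3,3) → (1,4).
  (3,5) → (1,2).
  (4,3) → (3,3).
Resulting grid:
X X X O O
X X X - O
X X X O -
X - - O -
All satisfied now.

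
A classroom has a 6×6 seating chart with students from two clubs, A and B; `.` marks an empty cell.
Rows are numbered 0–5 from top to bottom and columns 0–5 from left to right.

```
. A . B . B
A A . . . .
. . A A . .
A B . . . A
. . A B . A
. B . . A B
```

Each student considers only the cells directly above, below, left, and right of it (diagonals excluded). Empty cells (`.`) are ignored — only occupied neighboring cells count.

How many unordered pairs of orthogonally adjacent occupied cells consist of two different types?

Scan each occupied cell's neighbors to the right and below so each pair is counted once.
From row 0: 0 unlike of 1 pairs (running 0/1).
From row 1: 0 unlike of 1 pairs (running 0/2).
From row 2: 0 unlike of 1 pairs (running 0/3).
From row 3: 1 unlike of 2 pairs (running 1/5).
From row 4: 2 unlike of 2 pairs (running 3/7).
From row 5: 1 unlike of 1 pairs (running 4/8).
Total adjacent occupied pairs: 8; unlike-type pairs: 4.

4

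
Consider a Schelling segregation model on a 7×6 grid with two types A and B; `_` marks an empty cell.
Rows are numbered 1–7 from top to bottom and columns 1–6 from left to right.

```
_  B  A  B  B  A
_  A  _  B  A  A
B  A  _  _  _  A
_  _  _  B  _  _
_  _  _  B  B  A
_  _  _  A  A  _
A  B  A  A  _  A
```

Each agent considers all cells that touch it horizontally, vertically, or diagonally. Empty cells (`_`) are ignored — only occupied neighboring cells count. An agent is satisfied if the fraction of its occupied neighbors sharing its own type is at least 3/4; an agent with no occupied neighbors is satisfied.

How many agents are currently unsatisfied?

(1,2)B 0/2 not
(1,3)A 1/4 not
(1,4)B 2/4 not
(1,5)B 2/5 not
(1,6)A 2/3 not
(2,2)A 2/4 not
(2,4)B 2/4 not
(2,5)A 3/6 not
(2,6)A 3/4 satisfied
(3,1)B 0/2 not
(3,2)A 1/2 not
(3,6)A 2/2 satisfied
(4,4)B 2/2 satisfied
(5,4)B 2/4 not
(5,5)B 2/5 not
(5,6)A 1/2 not
(6,4)A 3/5 not
(6,5)A 4/6 not
(7,1)A 0/1 not
(7,2)B 0/2 not
(7,3)A 2/3 not
(7,4)A 3/3 satisfied
(7,6)A 1/1 satisfied
Unsatisfied: (1,2), (1,3), (1,4), (1,5), (1,6), (2,2), (2,4), (2,5), (3,1), (3,2), (5,4), (5,5), (5,6), (6,4), (6,5), (7,1), (7,2), (7,3) — 18 in total.

18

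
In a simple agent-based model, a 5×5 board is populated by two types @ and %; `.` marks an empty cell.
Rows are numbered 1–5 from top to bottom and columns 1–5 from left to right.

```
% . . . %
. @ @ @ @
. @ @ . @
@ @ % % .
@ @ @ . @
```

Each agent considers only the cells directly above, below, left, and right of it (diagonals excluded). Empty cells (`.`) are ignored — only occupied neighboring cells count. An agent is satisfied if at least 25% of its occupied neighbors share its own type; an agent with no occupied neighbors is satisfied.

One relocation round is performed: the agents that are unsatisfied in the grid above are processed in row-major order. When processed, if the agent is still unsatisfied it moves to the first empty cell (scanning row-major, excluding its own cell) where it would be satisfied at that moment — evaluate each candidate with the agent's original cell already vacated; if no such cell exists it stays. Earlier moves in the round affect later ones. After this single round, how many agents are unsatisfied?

0

Initially unsatisfied (in order): (1,5).
  (1,5) → (1,2).
Resulting grid:
% % . . .
. @ @ @ @
. @ @ . @
@ @ % % .
@ @ @ . @
All satisfied now.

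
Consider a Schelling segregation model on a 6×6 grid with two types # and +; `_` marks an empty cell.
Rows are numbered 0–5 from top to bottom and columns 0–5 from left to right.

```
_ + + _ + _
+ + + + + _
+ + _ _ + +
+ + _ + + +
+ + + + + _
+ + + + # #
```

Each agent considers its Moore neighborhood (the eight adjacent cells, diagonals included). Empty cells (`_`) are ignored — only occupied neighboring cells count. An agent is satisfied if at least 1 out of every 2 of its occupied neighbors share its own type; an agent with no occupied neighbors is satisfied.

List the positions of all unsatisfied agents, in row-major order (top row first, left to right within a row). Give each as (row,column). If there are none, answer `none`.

(5,4)

(0,1)+ 4/4 satisfied
(0,2)+ 4/4 satisfied
(0,4)+ 2/2 satisfied
(1,0)+ 4/4 satisfied
(1,1)+ 6/6 satisfied
(1,2)+ 5/5 satisfied
(1,3)+ 5/5 satisfied
(1,4)+ 4/4 satisfied
(2,0)+ 5/5 satisfied
(2,1)+ 6/6 satisfied
(2,4)+ 6/6 satisfied
(2,5)+ 4/4 satisfied
(3,0)+ 5/5 satisfied
(3,1)+ 6/6 satisfied
(3,3)+ 5/5 satisfied
(3,4)+ 6/6 satisfied
(3,5)+ 4/4 satisfied
(4,0)+ 5/5 satisfied
(4,1)+ 7/7 satisfied
(4,2)+ 7/7 satisfied
(4,3)+ 6/7 satisfied
(4,4)+ 5/7 satisfied
(5,0)+ 3/3 satisfied
(5,1)+ 5/5 satisfied
(5,2)+ 5/5 satisfied
(5,3)+ 4/5 satisfied
(5,4)# 1/4 not
(5,5)# 1/2 satisfied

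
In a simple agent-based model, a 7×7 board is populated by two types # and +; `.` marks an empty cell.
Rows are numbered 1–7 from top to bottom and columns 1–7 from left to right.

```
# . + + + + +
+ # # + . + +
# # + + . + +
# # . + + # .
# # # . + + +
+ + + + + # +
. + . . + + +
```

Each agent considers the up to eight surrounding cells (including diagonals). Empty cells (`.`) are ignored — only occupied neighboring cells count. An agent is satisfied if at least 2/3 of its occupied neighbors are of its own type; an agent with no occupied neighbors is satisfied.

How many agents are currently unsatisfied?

Row 1: (1,1)# 1/2 unhappy · (1,3)+ 2/4 unhappy · (1,4)+ 3/4 ok · (1,5)+ 4/4 ok · (1,6)+ 4/4 ok · (1,7)+ 3/3 ok
Row 2: (2,1)+ 0/4 unhappy · (2,2)# 4/7 unhappy · (2,3)# 2/7 unhappy · (2,4)+ 5/6 ok · (2,6)+ 6/6 ok · (2,7)+ 5/5 ok
Row 3: (3,1)# 4/5 ok · (3,2)# 5/7 ok · (3,3)+ 3/7 unhappy · (3,4)+ 4/5 ok · (3,6)+ 4/5 ok · (3,7)+ 3/4 ok
Row 4: (4,1)# 5/5 ok · (4,2)# 6/7 ok · (4,4)+ 4/5 ok · (4,5)+ 5/6 ok · (4,6)# 0/6 unhappy
Row 5: (5,1)# 3/5 unhappy · (5,2)# 4/7 unhappy · (5,3)# 2/6 unhappy · (5,5)+ 5/7 ok · (5,6)+ 5/7 ok · (5,7)+ 2/4 unhappy
Row 6: (6,1)+ 2/4 unhappy · (6,2)+ 3/6 unhappy · (6,3)+ 3/5 unhappy · (6,4)+ 4/5 ok · (6,5)+ 5/6 ok · (6,6)# 0/8 unhappy · (6,7)+ 4/5 ok
Row 7: (7,2)+ 3/3 ok · (7,5)+ 3/4 ok · (7,6)+ 4/5 ok · (7,7)+ 2/3 ok
Unsatisfied: (1,1), (1,3), (2,1), (2,2), (2,3), (3,3), (4,6), (5,1), (5,2), (5,3), (5,7), (6,1), (6,2), (6,3), (6,6) — 15 in total.

15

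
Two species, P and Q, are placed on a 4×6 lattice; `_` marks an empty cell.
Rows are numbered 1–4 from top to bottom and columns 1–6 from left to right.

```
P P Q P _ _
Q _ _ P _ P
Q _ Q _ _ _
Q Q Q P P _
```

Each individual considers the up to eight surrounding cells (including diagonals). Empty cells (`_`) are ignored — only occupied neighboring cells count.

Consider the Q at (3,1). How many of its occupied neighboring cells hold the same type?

Occupied neighbors of (3,1): (2,1)=Q, (4,1)=Q, (4,2)=Q.
Same type (Q): 3 of 3.

3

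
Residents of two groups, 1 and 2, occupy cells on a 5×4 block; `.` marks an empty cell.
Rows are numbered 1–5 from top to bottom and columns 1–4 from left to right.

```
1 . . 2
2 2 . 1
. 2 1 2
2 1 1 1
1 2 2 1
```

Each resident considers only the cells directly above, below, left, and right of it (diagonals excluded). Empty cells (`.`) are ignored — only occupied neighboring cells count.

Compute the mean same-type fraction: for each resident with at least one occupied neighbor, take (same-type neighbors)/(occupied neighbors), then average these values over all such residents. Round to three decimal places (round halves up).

0.313

(1,1)1 0/1
(1,4)2 0/1
(2,1)2 1/2
(2,2)2 2/2
(2,4)1 0/2
(3,2)2 1/3
(3,3)1 1/3
(3,4)2 0/3
(4,1)2 0/2
(4,2)1 1/4
(4,3)1 3/4
(4,4)1 2/3
(5,1)1 0/2
(5,2)2 1/3
(5,3)2 1/3
(5,4)1 1/2
Sum over 16 residents: 0/1 + 0/1 + 1/2 + 2/2 + 0/2 + 1/3 + 1/3 + 0/3 + 0/2 + 1/4 + 3/4 + 2/3 + 0/2 + 1/3 + 1/3 + 1/2 = 5; mean = 5 ÷ 16 = 5/16 = 0.3125 → 0.313.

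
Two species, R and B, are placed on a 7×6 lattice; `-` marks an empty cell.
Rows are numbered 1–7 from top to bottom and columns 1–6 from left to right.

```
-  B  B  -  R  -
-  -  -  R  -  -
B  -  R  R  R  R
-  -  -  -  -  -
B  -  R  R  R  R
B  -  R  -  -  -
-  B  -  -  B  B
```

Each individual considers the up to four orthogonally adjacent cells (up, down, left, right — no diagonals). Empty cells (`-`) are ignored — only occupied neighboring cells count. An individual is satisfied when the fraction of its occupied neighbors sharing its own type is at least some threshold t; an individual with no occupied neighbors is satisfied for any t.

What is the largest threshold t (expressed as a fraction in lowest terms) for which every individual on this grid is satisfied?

1/1

Row 1: (1,2)B 1/1 · (1,3)B 1/1 · (1,5)R — no occupied neighbors
Row 2: (2,4)R 1/1
Row 3: (3,1)B — no occupied neighbors · (3,3)R 1/1 · (3,4)R 3/3 · (3,5)R 2/2 · (3,6)R 1/1
Row 5: (5,1)B 1/1 · (5,3)R 2/2 · (5,4)R 2/2 · (5,5)R 2/2 · (5,6)R 1/1
Row 6: (6,1)B 1/1 · (6,3)R 1/1
Row 7: (7,2)B — no occupied neighbors · (7,5)B 1/1 · (7,6)B 1/1
The smallest same-type fraction is 1/1 at (1,2), which reduces to 1/1. Any threshold above that leaves this individual unsatisfied.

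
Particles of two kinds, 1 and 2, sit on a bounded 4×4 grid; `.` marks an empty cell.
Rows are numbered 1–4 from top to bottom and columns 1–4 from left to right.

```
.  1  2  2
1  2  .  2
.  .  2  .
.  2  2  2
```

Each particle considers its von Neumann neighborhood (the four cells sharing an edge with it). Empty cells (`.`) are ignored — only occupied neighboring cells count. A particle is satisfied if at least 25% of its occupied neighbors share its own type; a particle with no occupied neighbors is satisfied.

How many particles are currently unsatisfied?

(1,2)1 0/2 unhappy
(1,3)2 1/2 ok
(1,4)2 2/2 ok
(2,1)1 0/1 unhappy
(2,2)2 0/2 unhappy
(2,4)2 1/1 ok
(3,3)2 1/1 ok
(4,2)2 1/1 ok
(4,3)2 3/3 ok
(4,4)2 1/1 ok
Unsatisfied: (1,2), (2,1), (2,2) — 3 in total.

3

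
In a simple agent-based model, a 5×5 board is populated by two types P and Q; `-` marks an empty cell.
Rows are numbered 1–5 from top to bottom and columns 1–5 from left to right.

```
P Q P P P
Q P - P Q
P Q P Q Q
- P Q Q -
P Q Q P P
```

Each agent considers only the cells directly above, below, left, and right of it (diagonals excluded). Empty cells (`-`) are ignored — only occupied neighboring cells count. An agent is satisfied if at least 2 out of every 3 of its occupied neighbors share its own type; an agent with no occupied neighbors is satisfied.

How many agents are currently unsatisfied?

Row 1: (1,1)P 0/2 not · (1,2)Q 0/3 not · (1,3)P 1/2 not · (1,4)P 3/3 satisfied · (1,5)P 1/2 not
Row 2: (2,1)Q 0/3 not · (2,2)P 0/3 not · (2,4)P 1/3 not · (2,5)Q 1/3 not
Row 3: (3,1)P 0/2 not · (3,2)Q 0/4 not · (3,3)P 0/3 not · (3,4)Q 2/4 not · (3,5)Q 2/2 satisfied
Row 4: (4,2)P 0/3 not · (4,3)Q 2/4 not · (4,4)Q 2/3 satisfied
Row 5: (5,1)P 0/1 not · (5,2)Q 1/3 not · (5,3)Q 2/3 satisfied · (5,4)P 1/3 not · (5,5)P 1/1 satisfied
Unsatisfied: (1,1), (1,2), (1,3), (1,5), (2,1), (2,2), (2,4), (2,5), (3,1), (3,2), (3,3), (3,4), (4,2), (4,3), (5,1), (5,2), (5,4) — 17 in total.

17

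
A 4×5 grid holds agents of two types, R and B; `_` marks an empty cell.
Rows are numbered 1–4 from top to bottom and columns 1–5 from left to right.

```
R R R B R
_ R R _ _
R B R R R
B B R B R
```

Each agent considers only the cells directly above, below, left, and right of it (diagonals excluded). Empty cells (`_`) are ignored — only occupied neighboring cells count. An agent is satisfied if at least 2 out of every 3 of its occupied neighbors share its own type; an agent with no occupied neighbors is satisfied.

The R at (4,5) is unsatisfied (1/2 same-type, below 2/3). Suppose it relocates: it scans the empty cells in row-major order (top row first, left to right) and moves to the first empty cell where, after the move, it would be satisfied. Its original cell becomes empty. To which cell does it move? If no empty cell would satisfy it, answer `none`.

(2,1)

Vacating (4,5). Empty cells in order:
  (2,1): 3/3 same-type → satisfied — stop here.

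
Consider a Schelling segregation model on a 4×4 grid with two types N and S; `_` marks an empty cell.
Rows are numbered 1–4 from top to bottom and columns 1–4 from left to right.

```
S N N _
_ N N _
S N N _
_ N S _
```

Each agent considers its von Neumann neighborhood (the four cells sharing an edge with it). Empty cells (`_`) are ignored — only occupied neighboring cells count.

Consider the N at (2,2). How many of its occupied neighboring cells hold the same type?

Occupied neighbors of (2,2): (1,2)=N, (3,2)=N, (2,3)=N.
Same type (N): 3 of 3.

3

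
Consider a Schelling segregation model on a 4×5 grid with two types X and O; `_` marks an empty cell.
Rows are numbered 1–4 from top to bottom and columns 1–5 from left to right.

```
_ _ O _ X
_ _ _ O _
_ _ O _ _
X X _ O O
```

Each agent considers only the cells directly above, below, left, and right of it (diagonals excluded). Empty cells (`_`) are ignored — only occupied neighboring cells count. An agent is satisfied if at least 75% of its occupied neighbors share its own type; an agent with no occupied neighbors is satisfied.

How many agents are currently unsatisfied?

0

(1,3)O 0/0 ✓
(1,5)X 0/0 ✓
(2,4)O 0/0 ✓
(3,3)O 0/0 ✓
(4,1)X 1/1 ✓
(4,2)X 1/1 ✓
(4,4)O 1/1 ✓
(4,5)O 1/1 ✓
Every one meets the threshold.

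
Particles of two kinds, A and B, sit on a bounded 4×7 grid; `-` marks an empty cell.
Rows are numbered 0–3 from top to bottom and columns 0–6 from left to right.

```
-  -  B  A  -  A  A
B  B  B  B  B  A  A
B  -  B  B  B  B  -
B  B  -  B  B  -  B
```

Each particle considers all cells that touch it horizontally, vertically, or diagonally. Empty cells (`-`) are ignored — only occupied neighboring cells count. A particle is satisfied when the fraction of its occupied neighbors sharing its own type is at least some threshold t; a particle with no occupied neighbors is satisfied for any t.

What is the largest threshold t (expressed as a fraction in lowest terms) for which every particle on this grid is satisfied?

Row 0: (0,2)B 3/4 · (0,3)A 0/4 · (0,5)A 3/4 · (0,6)A 3/3
Row 1: (1,0)B 2/2 · (1,1)B 5/5 · (1,2)B 5/6 · (1,3)B 6/7 · (1,4)B 4/7 · (1,5)A 3/6 · (1,6)A 3/4
Row 2: (2,0)B 4/4 · (2,2)B 6/6 · (2,3)B 7/7 · (2,4)B 6/7 · (2,5)B 4/6
Row 3: (3,0)B 2/2 · (3,1)B 3/3 · (3,3)B 4/4 · (3,4)B 4/4 · (3,6)B 1/1
The smallest same-type fraction is 0/4 at (0,3), which reduces to 0/1. Any threshold above that leaves this particle unsatisfied.

0/1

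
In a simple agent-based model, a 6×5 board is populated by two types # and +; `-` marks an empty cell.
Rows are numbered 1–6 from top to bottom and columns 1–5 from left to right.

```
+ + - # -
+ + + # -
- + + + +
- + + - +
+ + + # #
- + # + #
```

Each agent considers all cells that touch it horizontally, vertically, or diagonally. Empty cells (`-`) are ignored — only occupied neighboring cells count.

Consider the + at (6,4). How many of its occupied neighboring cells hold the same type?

1

Occupied neighbors of (6,4): (5,3)=+, (5,4)=#, (5,5)=#, (6,3)=#, (6,5)=#.
Same type (+): 1 of 5.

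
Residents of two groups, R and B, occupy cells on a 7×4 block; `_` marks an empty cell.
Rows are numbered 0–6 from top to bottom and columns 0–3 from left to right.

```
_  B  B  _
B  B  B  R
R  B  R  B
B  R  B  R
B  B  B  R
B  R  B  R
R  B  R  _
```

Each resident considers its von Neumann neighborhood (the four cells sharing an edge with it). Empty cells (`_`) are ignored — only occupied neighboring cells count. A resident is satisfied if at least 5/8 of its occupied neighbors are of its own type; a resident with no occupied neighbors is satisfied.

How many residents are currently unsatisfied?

Row 0: (0,1)B 2/2 ✓ · (0,2)B 2/2 ✓
Row 1: (1,0)B 1/2 ✗ · (1,1)B 4/4 ✓ · (1,2)B 2/4 ✗ · (1,3)R 0/2 ✗
Row 2: (2,0)R 0/3 ✗ · (2,1)B 1/4 ✗ · (2,2)R 0/4 ✗ · (2,3)B 0/3 ✗
Row 3: (3,0)B 1/3 ✗ · (3,1)R 0/4 ✗ · (3,2)B 1/4 ✗ · (3,3)R 1/3 ✗
Row 4: (4,0)B 3/3 ✓ · (4,1)B 2/4 ✗ · (4,2)B 3/4 ✓ · (4,3)R 2/3 ✓
Row 5: (5,0)B 1/3 ✗ · (5,1)R 0/4 ✗ · (5,2)B 1/4 ✗ · (5,3)R 1/2 ✗
Row 6: (6,0)R 0/2 ✗ · (6,1)B 0/3 ✗ · (6,2)R 0/2 ✗
Unsatisfied: (1,0), (1,2), (1,3), (2,0), (2,1), (2,2), (2,3), (3,0), (3,1), (3,2), (3,3), (4,1), (5,0), (5,1), (5,2), (5,3), (6,0), (6,1), (6,2) — 19 in total.

19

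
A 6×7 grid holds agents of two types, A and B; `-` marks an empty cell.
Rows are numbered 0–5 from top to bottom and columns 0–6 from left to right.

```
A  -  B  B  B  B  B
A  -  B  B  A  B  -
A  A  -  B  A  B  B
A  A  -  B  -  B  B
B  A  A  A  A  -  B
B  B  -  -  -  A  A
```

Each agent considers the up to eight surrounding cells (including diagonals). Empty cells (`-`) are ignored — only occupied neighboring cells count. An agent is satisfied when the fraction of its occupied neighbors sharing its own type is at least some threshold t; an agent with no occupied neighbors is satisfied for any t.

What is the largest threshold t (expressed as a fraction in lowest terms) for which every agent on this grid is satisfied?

1/8

(0,0)A 1/1
(0,2)B 3/3
(0,3)B 4/5
(0,4)B 4/5
(0,5)B 3/4
(0,6)B 2/2
(1,0)A 3/3
(1,2)B 4/5
(1,3)B 5/7
(1,4)A 1/8
(1,5)B 5/7
(2,0)A 4/4
(2,1)A 4/5
(2,3)B 3/5
(2,4)A 1/7
(2,5)B 4/6
(2,6)B 4/4
(3,0)A 4/5
(3,1)A 5/6
(3,3)B 1/5
(3,5)B 4/6
(3,6)B 4/4
(4,0)B 2/5
(4,1)A 3/6
(4,2)A 3/5
(4,3)A 2/3
(4,4)A 2/4
(4,6)B 2/4
(5,0)B 2/3
(5,1)B 2/4
(5,5)A 2/3
(5,6)A 1/2
The smallest same-type fraction is 1/8 at (1,4), which reduces to 1/8. Any threshold above that leaves this agent unsatisfied.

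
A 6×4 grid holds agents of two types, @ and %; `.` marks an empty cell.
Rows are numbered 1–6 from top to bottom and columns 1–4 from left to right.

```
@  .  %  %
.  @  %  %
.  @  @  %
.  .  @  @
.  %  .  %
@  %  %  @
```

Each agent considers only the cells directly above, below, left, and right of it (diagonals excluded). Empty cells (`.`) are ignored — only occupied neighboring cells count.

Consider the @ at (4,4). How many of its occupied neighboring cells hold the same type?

Occupied neighbors of (4,4): (3,4)=%, (5,4)=%, (4,3)=@.
Same type (@): 1 of 3.

1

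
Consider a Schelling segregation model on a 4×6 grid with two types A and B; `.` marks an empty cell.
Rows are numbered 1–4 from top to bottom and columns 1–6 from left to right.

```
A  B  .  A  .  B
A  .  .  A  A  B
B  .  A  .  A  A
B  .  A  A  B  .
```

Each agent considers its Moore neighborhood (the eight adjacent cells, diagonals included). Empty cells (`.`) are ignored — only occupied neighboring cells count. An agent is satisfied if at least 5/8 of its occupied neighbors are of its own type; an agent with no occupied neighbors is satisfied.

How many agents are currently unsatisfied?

8

(1,1)A 1/2 not
(1,2)B 0/2 not
(1,4)A 2/2 satisfied
(1,6)B 1/2 not
(2,1)A 1/3 not
(2,4)A 4/4 satisfied
(2,5)A 4/6 satisfied
(2,6)B 1/4 not
(3,1)B 1/2 not
(3,3)A 3/3 satisfied
(3,5)A 4/6 satisfied
(3,6)A 2/4 not
(4,1)B 1/1 satisfied
(4,3)A 2/2 satisfied
(4,4)A 3/4 satisfied
(4,5)B 0/3 not
Unsatisfied: (1,1), (1,2), (1,6), (2,1), (2,6), (3,1), (3,6), (4,5) — 8 in total.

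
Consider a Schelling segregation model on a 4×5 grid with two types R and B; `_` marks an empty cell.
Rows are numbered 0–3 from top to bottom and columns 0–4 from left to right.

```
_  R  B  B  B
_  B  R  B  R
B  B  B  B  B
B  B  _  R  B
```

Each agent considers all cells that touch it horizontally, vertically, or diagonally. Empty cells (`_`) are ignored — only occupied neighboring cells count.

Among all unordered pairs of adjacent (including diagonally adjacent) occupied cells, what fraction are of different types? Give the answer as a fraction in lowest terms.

18/43

Scan each occupied cell's neighbors to the right and below (and the two forward diagonals) so each pair is counted once.
From row 0: 6 unlike of 13 pairs (running 6/13).
From row 1: 8 unlike of 14 pairs (running 14/27).
From row 2: 3 unlike of 14 pairs (running 17/41).
From row 3: 1 unlike of 2 pairs (running 18/43).
Total adjacent occupied pairs: 43; unlike-type pairs: 18.
18/43 is already in lowest terms.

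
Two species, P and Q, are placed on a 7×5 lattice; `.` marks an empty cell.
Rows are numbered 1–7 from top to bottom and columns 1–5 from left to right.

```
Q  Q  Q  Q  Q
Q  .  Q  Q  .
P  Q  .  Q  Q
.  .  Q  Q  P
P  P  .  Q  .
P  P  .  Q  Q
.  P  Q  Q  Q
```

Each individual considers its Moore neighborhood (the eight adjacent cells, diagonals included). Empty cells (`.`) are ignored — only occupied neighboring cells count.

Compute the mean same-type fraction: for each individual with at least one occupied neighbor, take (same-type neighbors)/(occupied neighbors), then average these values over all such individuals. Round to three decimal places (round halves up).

0.815

(1,1)Q 2/2
(1,2)Q 4/4
(1,3)Q 4/4
(1,4)Q 4/4
(1,5)Q 2/2
(2,1)Q 3/4
(2,3)Q 6/6
(2,4)Q 6/6
(3,1)P 0/2
(3,2)Q 3/4
(3,4)Q 5/6
(3,5)Q 3/4
(4,3)Q 4/5
(4,4)Q 4/5
(4,5)P 0/4
(5,1)P 3/3
(5,2)P 3/4
(5,4)Q 4/5
(6,1)P 4/4
(6,2)P 4/5
(6,4)Q 5/5
(6,5)Q 4/4
(7,2)P 2/3
(7,3)Q 2/4
(7,4)Q 4/4
(7,5)Q 3/3
Sum over 26 individuals: 2/2 + 4/4 + 4/4 + 4/4 + 2/2 + 3/4 + 6/6 + 6/6 + 0/2 + 3/4 + 5/6 + 3/4 + 4/5 + 4/5 + 0/4 + 3/3 + 3/4 + 4/5 + 4/4 + 4/5 + 5/5 + 4/4 + 2/3 + 2/4 + 4/4 + 3/3 = 106/5; mean = 106/5 ÷ 26 = 53/65 = 0.815384… → 0.815.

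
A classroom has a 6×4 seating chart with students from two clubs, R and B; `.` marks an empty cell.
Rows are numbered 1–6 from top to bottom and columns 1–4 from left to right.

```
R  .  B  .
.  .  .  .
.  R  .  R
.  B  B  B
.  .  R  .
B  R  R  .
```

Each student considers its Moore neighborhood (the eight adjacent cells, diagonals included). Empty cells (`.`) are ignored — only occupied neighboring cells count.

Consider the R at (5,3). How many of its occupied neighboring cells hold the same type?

Occupied neighbors of (5,3): (4,2)=B, (4,3)=B, (4,4)=B, (6,2)=R, (6,3)=R.
Same type (R): 2 of 5.

2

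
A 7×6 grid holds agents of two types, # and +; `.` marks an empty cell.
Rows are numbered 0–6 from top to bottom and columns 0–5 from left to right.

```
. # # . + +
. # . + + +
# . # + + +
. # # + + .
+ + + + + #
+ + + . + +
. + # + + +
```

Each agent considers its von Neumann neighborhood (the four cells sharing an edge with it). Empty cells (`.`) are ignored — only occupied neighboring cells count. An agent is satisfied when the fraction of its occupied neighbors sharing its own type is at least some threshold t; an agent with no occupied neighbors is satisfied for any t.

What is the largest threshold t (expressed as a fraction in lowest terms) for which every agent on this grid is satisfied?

(0,1)# 2/2
(0,2)# 1/1
(0,4)+ 2/2
(0,5)+ 2/2
(1,1)# 1/1
(1,3)+ 2/2
(1,4)+ 4/4
(1,5)+ 3/3
(2,0)# — no occupied neighbors
(2,2)# 1/2
(2,3)+ 3/4
(2,4)+ 4/4
(2,5)+ 2/2
(3,1)# 1/2
(3,2)# 2/4
(3,3)+ 3/4
(3,4)+ 3/3
(4,0)+ 2/2
(4,1)+ 3/4
(4,2)+ 3/4
(4,3)+ 3/3
(4,4)+ 3/4
(4,5)# 0/2
(5,0)+ 2/2
(5,1)+ 4/4
(5,2)+ 2/3
(5,4)+ 3/3
(5,5)+ 2/3
(6,1)+ 1/2
(6,2)# 0/3
(6,3)+ 1/2
(6,4)+ 3/3
(6,5)+ 2/2
The smallest same-type fraction is 0/2 at (4,5), which reduces to 0/1. Any threshold above that leaves this agent unsatisfied.

0/1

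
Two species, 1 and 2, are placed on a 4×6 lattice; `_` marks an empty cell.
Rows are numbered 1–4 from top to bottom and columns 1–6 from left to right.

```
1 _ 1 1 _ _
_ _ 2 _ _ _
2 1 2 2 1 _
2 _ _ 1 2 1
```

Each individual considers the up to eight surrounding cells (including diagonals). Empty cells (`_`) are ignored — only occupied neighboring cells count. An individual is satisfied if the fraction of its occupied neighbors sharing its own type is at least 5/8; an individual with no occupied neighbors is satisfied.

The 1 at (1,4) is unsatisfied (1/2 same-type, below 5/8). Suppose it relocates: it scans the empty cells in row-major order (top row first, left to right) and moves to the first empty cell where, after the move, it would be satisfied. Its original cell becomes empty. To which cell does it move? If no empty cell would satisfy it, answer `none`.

Vacating (1,4). Empty cells in order:
  (1,2): 2/3 same-type → satisfied — stop here.

(1,2)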